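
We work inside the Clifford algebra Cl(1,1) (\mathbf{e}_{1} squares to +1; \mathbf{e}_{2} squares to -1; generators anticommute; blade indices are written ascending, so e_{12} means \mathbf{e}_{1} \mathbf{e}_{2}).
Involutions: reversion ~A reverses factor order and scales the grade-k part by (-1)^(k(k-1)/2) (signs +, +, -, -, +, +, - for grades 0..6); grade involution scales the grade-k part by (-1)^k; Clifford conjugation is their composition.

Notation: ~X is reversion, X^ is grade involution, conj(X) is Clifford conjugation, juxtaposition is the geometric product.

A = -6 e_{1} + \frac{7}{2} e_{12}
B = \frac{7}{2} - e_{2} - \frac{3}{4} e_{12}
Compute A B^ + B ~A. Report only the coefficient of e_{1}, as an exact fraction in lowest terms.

first term: -\frac{21}{8} - \frac{49}{2} e_{1} + \frac{9}{2} e_{2} + \frac{25}{4} e_{12}
second term: \frac{21}{8} - \frac{35}{2} e_{1} - \frac{9}{2} e_{2} - \frac{73}{4} e_{12}
Answer: -42


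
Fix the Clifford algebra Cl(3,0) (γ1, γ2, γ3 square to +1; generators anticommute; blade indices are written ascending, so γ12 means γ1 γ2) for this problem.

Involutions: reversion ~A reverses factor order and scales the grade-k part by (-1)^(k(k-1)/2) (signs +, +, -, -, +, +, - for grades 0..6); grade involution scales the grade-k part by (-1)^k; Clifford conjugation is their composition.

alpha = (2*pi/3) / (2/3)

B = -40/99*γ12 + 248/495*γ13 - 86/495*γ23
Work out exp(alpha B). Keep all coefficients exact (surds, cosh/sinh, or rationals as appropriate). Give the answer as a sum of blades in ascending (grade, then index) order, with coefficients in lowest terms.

B^2 term by term: the squares give (-40/99)^2*(γ12)^2 + (248/495)^2*(γ13)^2 + (-86/495)^2*(γ23)^2 = 1600/9801*(-1) + 61504/245025*(-1) + 7396/245025*(-1) = -4/9 (each basis 2-blade squares to minus the product of its generators' squares); cross terms between blades sharing an index anticommute and cancel. So B^2 = -4/9.
B^2 = -4/9 — a negative square means the series sums to a rotation: l = 2/3, alpha*l = 2*pi/3, so exp(alpha B) = cos(2*pi/3) + (sin(2*pi/3)/(2/3))*B = -1/2 + (3*sqrt(3)/4)*B.
Answer: -1/2 - 10*sqrt(3)/33*γ12 + 62*sqrt(3)/165*γ13 - 43*sqrt(3)/330*γ23


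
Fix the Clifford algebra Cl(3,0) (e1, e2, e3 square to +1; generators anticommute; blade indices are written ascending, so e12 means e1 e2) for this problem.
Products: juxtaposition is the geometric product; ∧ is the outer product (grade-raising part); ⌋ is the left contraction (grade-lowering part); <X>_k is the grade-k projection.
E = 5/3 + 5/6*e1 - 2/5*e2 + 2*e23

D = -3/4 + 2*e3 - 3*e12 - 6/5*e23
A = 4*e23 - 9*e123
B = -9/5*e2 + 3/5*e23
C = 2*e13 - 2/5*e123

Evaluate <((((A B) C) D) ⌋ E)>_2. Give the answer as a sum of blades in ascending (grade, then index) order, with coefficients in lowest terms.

step 1: -12/5 + 27/5*e1 + 36/5*e3 - 81/5*e13
step 2: 162/5 - 72/5*e1 + 162/25*e2 + 54/5*e3 - 72/25*e12 - 24/5*e13 - 54/25*e23 + 24/25*e123
step 3: -3483/250 + 2724/125*e1 + 2349/50*e2 + 12951/250*e3 - 2472/25*e12 - 3528/125*e13 - 99/10*e23 - 108/5*e123
step 4: -1013/250 - 1161/100*e1 - 61272/625*e2 + 2349/25*e3 - 3483/125*e23
step 5: -3483/125*e23
Answer: -3483/125*e23


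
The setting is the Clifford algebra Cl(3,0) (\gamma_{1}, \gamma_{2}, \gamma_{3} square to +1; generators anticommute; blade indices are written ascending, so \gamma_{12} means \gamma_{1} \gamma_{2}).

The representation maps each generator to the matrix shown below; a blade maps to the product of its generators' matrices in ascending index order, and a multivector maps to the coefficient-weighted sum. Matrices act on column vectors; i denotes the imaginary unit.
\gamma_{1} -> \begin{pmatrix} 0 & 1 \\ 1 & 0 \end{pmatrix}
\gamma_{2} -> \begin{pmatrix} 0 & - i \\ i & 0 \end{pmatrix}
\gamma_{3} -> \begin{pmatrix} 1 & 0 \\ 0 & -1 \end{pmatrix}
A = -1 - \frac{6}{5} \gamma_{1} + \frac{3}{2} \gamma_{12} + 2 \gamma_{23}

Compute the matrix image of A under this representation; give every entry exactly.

Bivector images (products of the table entries): rho(\gamma_{12}) = rho(\gamma_{1})rho(\gamma_{2}) = \begin{pmatrix} i & 0 \\ 0 & - i \end{pmatrix}; rho(\gamma_{23}) = rho(\gamma_{2})rho(\gamma_{3}) = \begin{pmatrix} 0 & i \\ i & 0 \end{pmatrix}.
M = (-1)*1 + (-\frac{6}{5})*rho(\gamma_{1}) + (\frac{3}{2})*rho(\gamma_{12}) + (2)*rho(\gamma_{23}), summed entrywise (1 is the identity matrix):
Answer: \begin{pmatrix} -1 + \frac{3 i}{2} & - \frac{6}{5} + 2 i \\ - \frac{6}{5} + 2 i & -1 - \frac{3 i}{2} \end{pmatrix}


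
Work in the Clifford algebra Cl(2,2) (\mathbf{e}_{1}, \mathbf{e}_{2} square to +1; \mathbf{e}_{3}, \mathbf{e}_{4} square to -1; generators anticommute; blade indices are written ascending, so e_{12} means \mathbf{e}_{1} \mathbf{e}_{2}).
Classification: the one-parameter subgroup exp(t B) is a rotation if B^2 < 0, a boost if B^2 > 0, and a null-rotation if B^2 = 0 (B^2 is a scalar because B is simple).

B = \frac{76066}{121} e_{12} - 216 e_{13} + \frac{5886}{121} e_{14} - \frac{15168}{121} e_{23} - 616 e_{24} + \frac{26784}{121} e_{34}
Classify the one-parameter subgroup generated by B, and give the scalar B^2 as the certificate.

B^2 term by term: the squares give (\frac{76066}{121})^2*(e_{12})^2 + (-216)^2*(e_{13})^2 + (\frac{5886}{121})^2*(e_{14})^2 + (-\frac{15168}{121})^2*(e_{23})^2 + (-616)^2*(e_{24})^2 + (\frac{26784}{121})^2*(e_{34})^2 = \frac{5786036356}{14641}*(-1) + 46656*(+1) + \frac{34644996}{14641}*(+1) + \frac{230068224}{14641}*(+1) + 379456*(+1) + \frac{717382656}{14641}*(-1) = 0 (each basis 2-blade squares to minus the product of its generators' squares); cross terms between blades sharing an index anticommute and cancel; the commuting (index-disjoint) pairs give grade-4 terms 2*c*c'*(blade product), which cancel blade by blade — e_{1234}: \frac{4074703488}{14641} - 266112 - \frac{178557696}{14641} = 0 — confirming B is simple. So B^2 = 0.
Answer: null-rotation, certificate B^2 = 0. Check the certificate: B^2 = 0, and that sign is decisive whatever form B takes.


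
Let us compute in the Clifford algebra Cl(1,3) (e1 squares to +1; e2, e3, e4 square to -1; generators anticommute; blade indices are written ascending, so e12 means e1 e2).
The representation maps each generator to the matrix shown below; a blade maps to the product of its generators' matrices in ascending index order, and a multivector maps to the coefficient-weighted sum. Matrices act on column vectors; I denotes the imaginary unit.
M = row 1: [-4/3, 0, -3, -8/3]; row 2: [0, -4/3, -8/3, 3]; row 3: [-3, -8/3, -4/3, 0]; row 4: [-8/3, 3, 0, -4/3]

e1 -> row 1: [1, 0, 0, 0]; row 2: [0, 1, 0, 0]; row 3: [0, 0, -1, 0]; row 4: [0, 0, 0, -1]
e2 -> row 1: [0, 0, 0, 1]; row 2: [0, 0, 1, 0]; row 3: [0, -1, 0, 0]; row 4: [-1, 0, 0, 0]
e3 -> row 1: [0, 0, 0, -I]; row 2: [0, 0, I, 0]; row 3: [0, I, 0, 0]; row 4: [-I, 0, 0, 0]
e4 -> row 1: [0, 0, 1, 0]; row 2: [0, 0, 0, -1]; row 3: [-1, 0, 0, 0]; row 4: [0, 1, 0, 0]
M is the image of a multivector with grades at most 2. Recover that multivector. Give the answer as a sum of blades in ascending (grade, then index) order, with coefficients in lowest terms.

Method: the blade images are trace-orthogonal — tr(rho(e_A) rho(e_B)^-1) = 4 if A = B and 0 otherwise — and rho(e_A)^-1 = (e_A)^2 * rho(e_A) with (e_A)^2 = +1 or -1, so the coefficient of e_A in the preimage is (e_A)^2 * tr(M rho(e_A))/4.
Nonzero projections over blades of grade <= 2: 1: (1)^2 = +1, tr(M 1) = -16/3, coefficient -4/3; e12: (e12)^2 = +1, tr(M rho(e12)) = -32/3, coefficient -8/3; e14: (e14)^2 = +1, tr(M rho(e14)) = -12, coefficient -3. Every other blade of grade <= 2 projects to 0.
Answer: -4/3 - 8/3*e12 - 3*e14


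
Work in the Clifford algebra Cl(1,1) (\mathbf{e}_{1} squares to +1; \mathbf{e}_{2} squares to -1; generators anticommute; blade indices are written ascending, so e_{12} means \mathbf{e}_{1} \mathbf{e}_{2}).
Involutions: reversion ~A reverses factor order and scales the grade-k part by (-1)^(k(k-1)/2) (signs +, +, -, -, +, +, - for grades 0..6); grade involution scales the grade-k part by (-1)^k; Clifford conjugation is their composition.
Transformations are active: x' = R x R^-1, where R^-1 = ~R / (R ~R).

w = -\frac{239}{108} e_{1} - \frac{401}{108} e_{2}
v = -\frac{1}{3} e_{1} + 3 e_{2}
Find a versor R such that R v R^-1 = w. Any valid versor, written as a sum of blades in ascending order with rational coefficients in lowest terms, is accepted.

R = v + w = -\frac{275}{108} e_{1} - \frac{77}{108} e_{2} works: the equal norms (-\frac{80}{9}) guarantee its sandwich swaps v into w.
Answer: -\frac{275}{108} e_{1} - \frac{77}{108} e_{2}


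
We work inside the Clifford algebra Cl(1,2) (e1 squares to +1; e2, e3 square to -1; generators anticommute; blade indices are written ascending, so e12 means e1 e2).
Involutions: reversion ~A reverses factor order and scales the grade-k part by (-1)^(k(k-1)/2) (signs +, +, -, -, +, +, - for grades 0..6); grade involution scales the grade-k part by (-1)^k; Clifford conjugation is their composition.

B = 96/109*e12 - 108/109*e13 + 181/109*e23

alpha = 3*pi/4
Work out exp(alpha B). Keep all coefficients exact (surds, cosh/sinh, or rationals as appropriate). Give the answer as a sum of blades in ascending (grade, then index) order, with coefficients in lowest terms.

B^2 term by term: the squares give (96/109)^2*(e12)^2 + (-108/109)^2*(e13)^2 + (181/109)^2*(e23)^2 = 9216/11881*(+1) + 11664/11881*(+1) + 32761/11881*(-1) = -1 (each basis 2-blade squares to minus the product of its generators' squares); cross terms between blades sharing an index anticommute and cancel. So B^2 = -1.
B^2 = -1 — circular case — the even/odd split gives cos and sin: l = 1, alpha*l = 3*pi/4, so exp(alpha B) = cos(3*pi/4) + (sin(3*pi/4)/1)*B = -sqrt(2)/2 + (sqrt(2)/2)*B.
Answer: -sqrt(2)/2 + 48*sqrt(2)/109*e12 - 54*sqrt(2)/109*e13 + 181*sqrt(2)/218*e23


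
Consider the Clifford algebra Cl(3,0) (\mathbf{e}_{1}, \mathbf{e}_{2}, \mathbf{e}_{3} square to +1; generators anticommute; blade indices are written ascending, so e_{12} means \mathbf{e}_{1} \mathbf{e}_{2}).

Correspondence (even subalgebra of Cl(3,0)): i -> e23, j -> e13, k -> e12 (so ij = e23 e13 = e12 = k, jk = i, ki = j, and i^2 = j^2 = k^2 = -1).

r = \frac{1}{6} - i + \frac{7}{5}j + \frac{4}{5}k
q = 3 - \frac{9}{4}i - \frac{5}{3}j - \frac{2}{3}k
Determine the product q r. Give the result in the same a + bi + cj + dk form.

In blades: q = 3 - \frac{2}{3} e_{12} - \frac{5}{3} e_{13} - \frac{9}{4} e_{23}, r = \frac{1}{6} + \frac{4}{5} e_{12} + \frac{7}{5} e_{13} - e_{23}.
Distribute q over r term by term (generator squares from the signature, products reordered to ascending indices): (3)*r = \frac{1}{2} + \frac{12}{5} e_{12} + \frac{21}{5} e_{13} - 3 e_{23}; (-\frac{2}{3} e_{12})*r = \frac{8}{15} - \frac{1}{9} e_{12} + \frac{2}{3} e_{13} + \frac{14}{15} e_{23}; (-\frac{5}{3} e_{13})*r = \frac{7}{3} - \frac{5}{3} e_{12} - \frac{5}{18} e_{13} - \frac{4}{3} e_{23}; (-\frac{9}{4} e_{23})*r = -\frac{9}{4} - \frac{63}{20} e_{12} + \frac{9}{5} e_{13} - \frac{3}{8} e_{23}.
Sum: \frac{67}{60} - \frac{91}{36} e_{12} + \frac{115}{18} e_{13} - \frac{151}{40} e_{23}; translating back through the correspondence:
Answer: \frac{67}{60} - \frac{151}{40}i + \frac{115}{18}j - \frac{91}{36}k


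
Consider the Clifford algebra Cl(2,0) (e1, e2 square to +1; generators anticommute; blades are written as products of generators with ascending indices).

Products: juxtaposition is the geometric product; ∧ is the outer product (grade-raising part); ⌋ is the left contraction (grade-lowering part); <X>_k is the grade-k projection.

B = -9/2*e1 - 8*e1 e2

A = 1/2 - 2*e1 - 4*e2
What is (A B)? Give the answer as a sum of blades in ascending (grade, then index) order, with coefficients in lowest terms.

step 1: 9 - 137/4*e1 + 16*e2 - 22*e1 e2
Answer: 9 - 137/4*e1 + 16*e2 - 22*e1 e2


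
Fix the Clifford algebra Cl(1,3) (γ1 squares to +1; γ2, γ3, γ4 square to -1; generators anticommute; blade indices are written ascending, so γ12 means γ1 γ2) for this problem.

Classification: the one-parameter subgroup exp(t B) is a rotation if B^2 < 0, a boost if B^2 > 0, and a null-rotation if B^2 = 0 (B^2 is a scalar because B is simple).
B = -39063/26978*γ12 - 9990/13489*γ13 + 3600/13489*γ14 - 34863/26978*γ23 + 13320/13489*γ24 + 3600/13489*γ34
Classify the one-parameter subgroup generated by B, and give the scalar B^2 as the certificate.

B^2 term by term: the squares give (-39063/26978)^2*(γ12)^2 + (-9990/13489)^2*(γ13)^2 + (3600/13489)^2*(γ14)^2 + (-34863/26978)^2*(γ23)^2 + (13320/13489)^2*(γ24)^2 + (3600/13489)^2*(γ34)^2 = 1525917969/727812484*(+1) + 99800100/181953121*(+1) + 12960000/181953121*(+1) + 1215428769/727812484*(-1) + 177422400/181953121*(-1) + 12960000/181953121*(-1) = 0 (each basis 2-blade squares to minus the product of its generators' squares); cross terms between blades sharing an index anticommute and cancel; the commuting (index-disjoint) pairs give grade-4 terms 2*c*c'*(blade product), which cancel blade by blade — γ1234: -140626800/181953121 + 266133600/181953121 - 125506800/181953121 = 0 — confirming B is simple. So B^2 = 0.
Answer: null-rotation, certificate B^2 = 0. The class reads off the invariant scalar 0 directly.


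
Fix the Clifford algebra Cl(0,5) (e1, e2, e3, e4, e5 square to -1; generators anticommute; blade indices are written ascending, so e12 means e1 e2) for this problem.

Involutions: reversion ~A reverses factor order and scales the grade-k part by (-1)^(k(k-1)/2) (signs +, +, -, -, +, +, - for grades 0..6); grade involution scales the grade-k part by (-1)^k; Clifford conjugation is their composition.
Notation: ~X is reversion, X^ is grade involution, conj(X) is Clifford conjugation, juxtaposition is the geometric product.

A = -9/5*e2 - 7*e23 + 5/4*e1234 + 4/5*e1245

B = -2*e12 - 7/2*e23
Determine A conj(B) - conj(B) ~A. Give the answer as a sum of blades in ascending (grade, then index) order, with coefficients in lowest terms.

first term: 49/2 - 18/5*e1 + 63/10*e3 - 14*e13 - 35/8*e14 - 5/2*e34 - 8/5*e45 - 14/5*e1345
second term: -49/2 + 18/5*e1 - 63/10*e3 - 14*e13 - 35/8*e14 - 5/2*e34 - 8/5*e45 + 14/5*e1345
Answer: 49 - 36/5*e1 + 63/5*e3 - 28/5*e1345


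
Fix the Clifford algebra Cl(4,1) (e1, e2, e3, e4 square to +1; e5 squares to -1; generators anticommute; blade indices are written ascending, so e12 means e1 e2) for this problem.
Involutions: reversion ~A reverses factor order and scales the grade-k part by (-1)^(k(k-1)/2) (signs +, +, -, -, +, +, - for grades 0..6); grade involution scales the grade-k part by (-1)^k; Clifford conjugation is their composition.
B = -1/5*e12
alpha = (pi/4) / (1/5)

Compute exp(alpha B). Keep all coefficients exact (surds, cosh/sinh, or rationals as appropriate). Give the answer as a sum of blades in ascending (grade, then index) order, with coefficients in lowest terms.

B^2 = (-1/5)^2*(e12)^2 = 1/25*(-1) = -1/25 (a basis 2-blade squares to minus the product of its generators' squares).
B^2 = -1/25 — the series telescopes trigonometrically here: l = 1/5, alpha*l = pi/4, so exp(alpha B) = cos(pi/4) + (sin(pi/4)/(1/5))*B = sqrt(2)/2 + (5*sqrt(2)/2)*B.
Answer: sqrt(2)/2 - sqrt(2)/2*e12


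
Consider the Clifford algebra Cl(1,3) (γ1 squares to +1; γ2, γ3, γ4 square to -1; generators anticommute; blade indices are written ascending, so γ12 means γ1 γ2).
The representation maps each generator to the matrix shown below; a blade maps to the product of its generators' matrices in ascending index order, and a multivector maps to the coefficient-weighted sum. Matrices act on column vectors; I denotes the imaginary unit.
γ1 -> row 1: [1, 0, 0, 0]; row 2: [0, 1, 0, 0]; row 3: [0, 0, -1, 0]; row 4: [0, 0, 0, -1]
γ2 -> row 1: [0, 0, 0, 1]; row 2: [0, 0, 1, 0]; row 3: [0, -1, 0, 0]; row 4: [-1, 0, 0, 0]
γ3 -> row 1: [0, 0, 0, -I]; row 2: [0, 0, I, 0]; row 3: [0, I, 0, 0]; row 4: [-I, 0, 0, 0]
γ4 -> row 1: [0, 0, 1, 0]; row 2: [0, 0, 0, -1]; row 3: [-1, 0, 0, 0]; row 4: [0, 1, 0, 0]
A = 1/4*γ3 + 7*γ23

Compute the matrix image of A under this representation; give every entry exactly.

Bivector images (products of the table entries): rho(γ23) = rho(γ2)rho(γ3) = row 1: [-I, 0, 0, 0]; row 2: [0, I, 0, 0]; row 3: [0, 0, -I, 0]; row 4: [0, 0, 0, I].
M = (1/4)*rho(γ3) + (7)*rho(γ23), summed entrywise:
Answer: row 1: [-7*I, 0, 0, -I/4]; row 2: [0, 7*I, I/4, 0]; row 3: [0, I/4, -7*I, 0]; row 4: [-I/4, 0, 0, 7*I]


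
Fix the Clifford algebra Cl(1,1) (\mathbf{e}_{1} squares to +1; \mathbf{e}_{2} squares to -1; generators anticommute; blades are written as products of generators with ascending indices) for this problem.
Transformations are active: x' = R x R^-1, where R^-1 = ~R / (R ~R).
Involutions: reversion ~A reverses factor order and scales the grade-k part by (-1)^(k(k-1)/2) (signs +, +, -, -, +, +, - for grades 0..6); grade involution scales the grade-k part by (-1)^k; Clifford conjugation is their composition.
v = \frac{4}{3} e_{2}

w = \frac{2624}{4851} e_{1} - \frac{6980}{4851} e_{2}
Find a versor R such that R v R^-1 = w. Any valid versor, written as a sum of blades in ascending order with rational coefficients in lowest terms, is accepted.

Key observation: q(v) = q(w) = -\frac{16}{9} (sandwiches preserve the norm), so R = v + w = \frac{2624}{4851} e_{1} - \frac{512}{4851} e_{2} works whenever it is invertible — the component of v along it is kept and (v - w)/2 reverses, sending v to w.
Answer: \frac{2624}{4851} e_{1} - \frac{512}{4851} e_{2}


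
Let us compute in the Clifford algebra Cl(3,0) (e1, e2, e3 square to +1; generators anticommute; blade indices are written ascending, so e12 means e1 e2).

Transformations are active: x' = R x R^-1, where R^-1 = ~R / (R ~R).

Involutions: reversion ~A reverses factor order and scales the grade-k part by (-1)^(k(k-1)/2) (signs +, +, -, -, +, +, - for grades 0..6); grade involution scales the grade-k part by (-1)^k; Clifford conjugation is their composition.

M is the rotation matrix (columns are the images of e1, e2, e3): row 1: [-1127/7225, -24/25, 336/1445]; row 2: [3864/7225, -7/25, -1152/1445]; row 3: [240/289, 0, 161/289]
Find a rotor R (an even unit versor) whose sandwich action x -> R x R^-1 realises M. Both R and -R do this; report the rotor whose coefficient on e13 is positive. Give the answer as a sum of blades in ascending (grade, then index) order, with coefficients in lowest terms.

Method: write R = a + b12*e12 + b13*e13 + b23*e23 with a^2 + b12^2 + b13^2 + b23^2 = 1 (so R^-1 = ~R). Expanding the columns R e_j ~R gives tr M = 4a^2 - 1 and, from the antisymmetric part, M21 - M12 = -4a*b12, M13 - M31 = 4a*b13, M32 - M23 = -4a*b23.
Here tr M = 35/289, so a^2 = (1 + tr M)/4 = 81/289 and a = ±9/17. Taking a = 9/17: M21 - M12 = 432/289, M13 - M31 = -864/1445, M32 - M23 = 1152/1445, giving b12 = -12/17, b13 = -24/85, b23 = -32/85, i.e. R = 9/17 - 12/17*e12 - 24/85*e13 - 32/85*e23.
Its e13 coefficient is negative, so report the other preimage -R.
Answer: -9/17 + 12/17*e12 + 24/85*e13 + 32/85*e23. Why the constraint matters: R and -R act identically through the sandwich — M has trace 35/289 either way — so only the sign condition on e13 picks one of the two preimages.


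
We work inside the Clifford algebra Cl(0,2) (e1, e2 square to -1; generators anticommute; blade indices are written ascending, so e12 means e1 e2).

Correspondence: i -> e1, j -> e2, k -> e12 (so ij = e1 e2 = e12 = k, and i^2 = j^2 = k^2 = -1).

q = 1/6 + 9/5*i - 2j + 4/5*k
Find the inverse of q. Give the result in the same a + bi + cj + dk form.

In blades: q = 1/6 + 9/5*e1 - 2*e2 + 4/5*e12.
With qbar = 1/6 - 9/5*e1 + 2*e2 - 4/5*e12 (scalar fixed, mapped units negated), q qbar = 7117/900 (the sum of squared coefficients), so q^-1 = qbar / (7117/900) = 150/7117 - 1620/7117*e1 + 1800/7117*e2 - 720/7117*e12; translating back:
Answer: 150/7117 - 1620/7117*i + 1800/7117*j - 720/7117*k


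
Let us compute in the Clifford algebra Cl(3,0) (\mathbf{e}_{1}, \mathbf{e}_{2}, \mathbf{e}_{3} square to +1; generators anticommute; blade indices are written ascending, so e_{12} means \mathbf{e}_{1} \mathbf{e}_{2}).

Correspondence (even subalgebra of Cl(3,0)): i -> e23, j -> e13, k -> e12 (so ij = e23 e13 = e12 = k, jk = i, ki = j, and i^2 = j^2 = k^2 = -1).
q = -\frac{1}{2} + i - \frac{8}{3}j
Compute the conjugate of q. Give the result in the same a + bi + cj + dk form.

In blades: q = -\frac{1}{2} - \frac{8}{3} e_{13} + e_{23}.
Quaternion conjugation is reversion on the even subalgebra: the scalar is fixed and every grade-2 blade flips sign, giving -\frac{1}{2} + \frac{8}{3} e_{13} - e_{23}; translating back:
Answer: -\frac{1}{2} - i + \frac{8}{3}j


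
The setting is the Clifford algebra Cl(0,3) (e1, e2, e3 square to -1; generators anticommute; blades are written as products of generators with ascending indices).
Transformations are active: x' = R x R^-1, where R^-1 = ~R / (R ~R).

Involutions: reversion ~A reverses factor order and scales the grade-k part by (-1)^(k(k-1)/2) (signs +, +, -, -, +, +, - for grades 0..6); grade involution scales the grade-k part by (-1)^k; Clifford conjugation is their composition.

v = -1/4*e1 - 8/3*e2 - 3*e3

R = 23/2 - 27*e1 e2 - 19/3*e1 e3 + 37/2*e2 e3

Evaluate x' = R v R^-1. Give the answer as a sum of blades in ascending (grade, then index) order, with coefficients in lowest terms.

~R = 23/2 + 27*e1 e2 + 19/3*e1 e3 - 37/2*e2 e3, and R ~R = 22385/18, so R^-1 = ~R / (22385/18).
R v = -751/8*e1 + 379/12*e2 - 329/4*e3 + 4283/72*e1 e2 e3
Answer: 2309/8140*e1 + 4709/1221*e2 - 2247/2035*e3


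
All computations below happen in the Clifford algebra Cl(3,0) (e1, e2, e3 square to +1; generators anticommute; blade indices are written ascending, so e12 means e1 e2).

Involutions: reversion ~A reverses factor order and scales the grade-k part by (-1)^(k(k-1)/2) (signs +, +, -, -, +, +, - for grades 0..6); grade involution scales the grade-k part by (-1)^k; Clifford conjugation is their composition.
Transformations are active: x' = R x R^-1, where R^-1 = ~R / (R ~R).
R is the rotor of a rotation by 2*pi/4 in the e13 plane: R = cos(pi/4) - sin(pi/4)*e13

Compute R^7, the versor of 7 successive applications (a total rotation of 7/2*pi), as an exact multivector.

Rotor phase runs at HALF the rotation angle; powers of one rotor simply add phase, so after 7 steps in e13 the phase is 7*pi/4 = 7*pi/4 and R^7 = cos(7*pi/4) - sin(7*pi/4)*e13.
cos(7*pi/4) = sqrt(2)/2 and sin(7*pi/4) = -sqrt(2)/2, so R^7 = sqrt(2)/2 + sqrt(2)/2*e13. The net rotation is 3/2*pi (after discarding 1 full turn, each of which contributes a factor -1 to the rotor); the rotor keeps the half-angle phase exactly.
Answer: sqrt(2)/2 + sqrt(2)/2*e13


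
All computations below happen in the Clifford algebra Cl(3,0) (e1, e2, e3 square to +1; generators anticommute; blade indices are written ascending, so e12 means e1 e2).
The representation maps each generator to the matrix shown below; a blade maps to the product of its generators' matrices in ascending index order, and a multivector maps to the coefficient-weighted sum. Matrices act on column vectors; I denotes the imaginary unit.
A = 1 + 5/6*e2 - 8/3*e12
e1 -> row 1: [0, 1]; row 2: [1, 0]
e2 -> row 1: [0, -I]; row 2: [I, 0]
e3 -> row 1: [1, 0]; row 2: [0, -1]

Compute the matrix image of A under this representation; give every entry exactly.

Bivector images (products of the table entries): rho(e12) = rho(e1)rho(e2) = row 1: [I, 0]; row 2: [0, -I].
M = (1)*1 + (5/6)*rho(e2) + (-8/3)*rho(e12), summed entrywise (1 is the identity matrix):
Answer: row 1: [1 - 8*I/3, -5*I/6]; row 2: [5*I/6, 1 + 8*I/3]


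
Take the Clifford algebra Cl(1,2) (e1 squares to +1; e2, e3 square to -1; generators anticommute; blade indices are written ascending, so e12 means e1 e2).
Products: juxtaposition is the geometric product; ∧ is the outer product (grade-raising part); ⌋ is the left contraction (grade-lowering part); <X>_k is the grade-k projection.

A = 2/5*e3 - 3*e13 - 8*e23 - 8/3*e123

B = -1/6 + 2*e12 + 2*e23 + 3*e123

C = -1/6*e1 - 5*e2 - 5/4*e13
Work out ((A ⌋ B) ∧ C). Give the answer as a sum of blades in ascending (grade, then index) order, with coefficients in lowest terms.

step 1: 24 + 24*e1 + 49/5*e2 - 6/5*e12
step 2: -4*e1 - 120*e2 - 3551/30*e12 - 30*e13 + 49/4*e123
Answer: -4*e1 - 120*e2 - 3551/30*e12 - 30*e13 + 49/4*e123


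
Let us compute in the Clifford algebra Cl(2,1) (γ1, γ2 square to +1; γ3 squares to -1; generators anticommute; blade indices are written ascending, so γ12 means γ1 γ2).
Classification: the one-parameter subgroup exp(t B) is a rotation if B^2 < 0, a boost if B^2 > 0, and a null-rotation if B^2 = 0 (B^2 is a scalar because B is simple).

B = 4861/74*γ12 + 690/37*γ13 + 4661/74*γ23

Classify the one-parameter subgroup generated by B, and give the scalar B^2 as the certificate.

B^2 term by term: the squares give (4861/74)^2*(γ12)^2 + (690/37)^2*(γ13)^2 + (4661/74)^2*(γ23)^2 = 23629321/5476*(-1) + 476100/1369*(+1) + 21724921/5476*(+1) = 0 (each basis 2-blade squares to minus the product of its generators' squares); cross terms between blades sharing an index anticommute and cancel. So B^2 = 0.
Answer: null-rotation, certificate B^2 = 0. B^2 = 0 is basis-independent, so its sign is the whole story.


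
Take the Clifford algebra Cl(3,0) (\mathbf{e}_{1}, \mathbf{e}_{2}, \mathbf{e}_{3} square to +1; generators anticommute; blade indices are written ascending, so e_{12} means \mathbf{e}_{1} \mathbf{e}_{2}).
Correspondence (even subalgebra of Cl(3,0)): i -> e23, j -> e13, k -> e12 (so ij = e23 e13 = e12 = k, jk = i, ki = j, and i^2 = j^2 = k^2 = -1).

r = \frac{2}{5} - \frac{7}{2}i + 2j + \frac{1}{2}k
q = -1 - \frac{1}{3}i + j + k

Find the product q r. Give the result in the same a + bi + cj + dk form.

In blades: q = -1 + e_{12} + e_{13} - \frac{1}{3} e_{23}, r = \frac{2}{5} + \frac{1}{2} e_{12} + 2 e_{13} - \frac{7}{2} e_{23}.
Distribute q over r term by term (generator squares from the signature, products reordered to ascending indices): (-1)*r = -\frac{2}{5} - \frac{1}{2} e_{12} - 2 e_{13} + \frac{7}{2} e_{23}; (e_{12})*r = -\frac{1}{2} + \frac{2}{5} e_{12} - \frac{7}{2} e_{13} - 2 e_{23}; (e_{13})*r = -2 + \frac{7}{2} e_{12} + \frac{2}{5} e_{13} + \frac{1}{2} e_{23}; (-\frac{1}{3} e_{23})*r = -\frac{7}{6} - \frac{2}{3} e_{12} + \frac{1}{6} e_{13} - \frac{2}{15} e_{23}.
Sum: -\frac{61}{15} + \frac{41}{15} e_{12} - \frac{74}{15} e_{13} + \frac{28}{15} e_{23}; translating back through the correspondence:
Answer: -\frac{61}{15} + \frac{28}{15}i - \frac{74}{15}j + \frac{41}{15}k


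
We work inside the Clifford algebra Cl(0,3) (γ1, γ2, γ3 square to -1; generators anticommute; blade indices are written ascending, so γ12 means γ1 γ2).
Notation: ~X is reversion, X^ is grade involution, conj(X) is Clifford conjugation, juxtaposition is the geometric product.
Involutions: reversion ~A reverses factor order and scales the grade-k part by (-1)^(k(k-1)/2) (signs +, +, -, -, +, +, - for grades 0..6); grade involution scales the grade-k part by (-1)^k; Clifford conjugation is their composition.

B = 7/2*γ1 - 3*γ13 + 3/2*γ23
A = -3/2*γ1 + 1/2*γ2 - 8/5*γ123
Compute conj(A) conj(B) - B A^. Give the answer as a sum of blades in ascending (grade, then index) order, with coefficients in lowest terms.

first term: 21/4 - 12/5*γ1 - 24/5*γ2 - 21/4*γ3 - 7/4*γ12 - 28/5*γ23 - 3/4*γ123
second term: -21/4 - 12/5*γ1 - 24/5*γ2 - 21/4*γ3 - 7/4*γ12 - 28/5*γ23 + 3/4*γ123
Answer: 21/2 - 3/2*γ123


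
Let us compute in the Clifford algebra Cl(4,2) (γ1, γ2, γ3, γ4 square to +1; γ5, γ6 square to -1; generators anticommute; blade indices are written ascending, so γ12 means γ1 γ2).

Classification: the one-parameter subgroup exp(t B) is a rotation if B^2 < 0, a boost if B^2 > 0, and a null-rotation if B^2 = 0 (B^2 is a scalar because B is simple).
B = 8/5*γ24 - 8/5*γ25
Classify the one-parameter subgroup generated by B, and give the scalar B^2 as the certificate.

B^2 term by term: the squares give (8/5)^2*(γ24)^2 + (-8/5)^2*(γ25)^2 = 64/25*(-1) + 64/25*(+1) = 0 (each basis 2-blade squares to minus the product of its generators' squares); cross terms between blades sharing an index anticommute and cancel. So B^2 = 0.
Answer: null-rotation, certificate B^2 = 0. The class reads off the invariant scalar 0 directly.


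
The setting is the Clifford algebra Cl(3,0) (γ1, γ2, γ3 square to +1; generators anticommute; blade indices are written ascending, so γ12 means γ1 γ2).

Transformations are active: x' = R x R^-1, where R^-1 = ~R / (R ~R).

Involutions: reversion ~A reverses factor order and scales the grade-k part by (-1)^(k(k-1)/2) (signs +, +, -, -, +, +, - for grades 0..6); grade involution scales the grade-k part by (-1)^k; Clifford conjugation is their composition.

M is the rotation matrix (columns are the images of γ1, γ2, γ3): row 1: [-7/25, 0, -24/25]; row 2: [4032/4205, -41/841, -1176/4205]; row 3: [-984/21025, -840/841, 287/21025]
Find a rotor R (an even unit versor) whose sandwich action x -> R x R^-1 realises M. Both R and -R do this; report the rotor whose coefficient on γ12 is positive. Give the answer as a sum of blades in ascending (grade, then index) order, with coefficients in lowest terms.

Method: write R = a + b12*γ12 + b13*γ13 + b23*γ23 with a^2 + b12^2 + b13^2 + b23^2 = 1 (so R^-1 = ~R). Expanding the columns R e_j ~R gives tr M = 4a^2 - 1 and, from the antisymmetric part, M21 - M12 = -4a*b12, M13 - M31 = 4a*b13, M32 - M23 = -4a*b23.
Here tr M = -265/841, so a^2 = (1 + tr M)/4 = 144/841 and a = ±12/29. Taking a = 12/29: M21 - M12 = 4032/4205, M13 - M31 = -768/841, M32 - M23 = -3024/4205, giving b12 = -84/145, b13 = -16/29, b23 = 63/145, i.e. R = 12/29 - 84/145*γ12 - 16/29*γ13 + 63/145*γ23.
Its γ12 coefficient is negative, so report the other preimage -R.
Answer: -12/29 + 84/145*γ12 + 16/29*γ13 - 63/145*γ23. Why the constraint matters: R and -R act identically through the sandwich — M has trace -265/841 either way — so only the sign condition on γ12 picks one of the two preimages.


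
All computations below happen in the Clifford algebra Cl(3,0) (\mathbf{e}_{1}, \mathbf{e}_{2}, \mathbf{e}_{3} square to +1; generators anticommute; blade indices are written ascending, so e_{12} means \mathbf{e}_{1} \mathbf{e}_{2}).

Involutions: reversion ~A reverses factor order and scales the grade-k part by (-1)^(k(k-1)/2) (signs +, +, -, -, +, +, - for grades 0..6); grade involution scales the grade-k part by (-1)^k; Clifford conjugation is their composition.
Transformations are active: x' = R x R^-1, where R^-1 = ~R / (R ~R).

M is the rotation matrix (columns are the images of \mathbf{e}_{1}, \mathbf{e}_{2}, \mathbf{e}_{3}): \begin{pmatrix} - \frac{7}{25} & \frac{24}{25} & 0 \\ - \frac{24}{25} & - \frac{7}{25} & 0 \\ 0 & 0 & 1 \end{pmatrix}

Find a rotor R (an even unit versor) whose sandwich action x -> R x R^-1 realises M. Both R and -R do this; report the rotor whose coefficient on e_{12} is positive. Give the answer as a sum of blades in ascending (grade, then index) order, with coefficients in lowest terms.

Method: write R = a + b12*e_{12} + b13*e_{13} + b23*e_{23} with a^2 + b12^2 + b13^2 + b23^2 = 1 (so R^-1 = ~R). Expanding the columns R e_j ~R gives tr M = 4a^2 - 1 and, from the antisymmetric part, M21 - M12 = -4a*b12, M13 - M31 = 4a*b13, M32 - M23 = -4a*b23.
Here tr M = \frac{11}{25}, so a^2 = (1 + tr M)/4 = \frac{9}{25} and a = ±\frac{3}{5}. Taking a = \frac{3}{5}: M21 - M12 = -\frac{48}{25}, M13 - M31 = 0, M32 - M23 = 0, giving b12 = \frac{4}{5}, b13 = 0, b23 = 0, i.e. R = \frac{3}{5} + \frac{4}{5} e_{12}.
Its e_{12} coefficient is already positive.
Answer: \frac{3}{5} + \frac{4}{5} e_{12}. Why the constraint matters: R and -R act identically through the sandwich — M has trace \frac{11}{25} either way — so only the sign condition on e_{12} picks one of the two preimages.


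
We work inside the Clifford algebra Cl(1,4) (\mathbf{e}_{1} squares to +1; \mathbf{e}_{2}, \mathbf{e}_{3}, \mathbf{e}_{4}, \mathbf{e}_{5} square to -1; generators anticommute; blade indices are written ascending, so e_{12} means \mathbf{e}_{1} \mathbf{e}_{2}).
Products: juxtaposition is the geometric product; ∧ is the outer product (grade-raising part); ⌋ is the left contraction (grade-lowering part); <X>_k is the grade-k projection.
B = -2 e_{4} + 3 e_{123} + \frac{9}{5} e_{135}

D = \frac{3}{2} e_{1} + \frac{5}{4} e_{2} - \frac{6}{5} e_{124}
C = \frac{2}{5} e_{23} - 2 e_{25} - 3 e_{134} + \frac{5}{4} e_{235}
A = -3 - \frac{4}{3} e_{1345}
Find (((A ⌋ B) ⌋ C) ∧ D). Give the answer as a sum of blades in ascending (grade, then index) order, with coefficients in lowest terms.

step 1: 6 e_{4} - 9 e_{123} - \frac{27}{5} e_{135}
step 2: 18 e_{13}
step 3: -\frac{45}{2} e_{123}
Answer: -\frac{45}{2} e_{123}


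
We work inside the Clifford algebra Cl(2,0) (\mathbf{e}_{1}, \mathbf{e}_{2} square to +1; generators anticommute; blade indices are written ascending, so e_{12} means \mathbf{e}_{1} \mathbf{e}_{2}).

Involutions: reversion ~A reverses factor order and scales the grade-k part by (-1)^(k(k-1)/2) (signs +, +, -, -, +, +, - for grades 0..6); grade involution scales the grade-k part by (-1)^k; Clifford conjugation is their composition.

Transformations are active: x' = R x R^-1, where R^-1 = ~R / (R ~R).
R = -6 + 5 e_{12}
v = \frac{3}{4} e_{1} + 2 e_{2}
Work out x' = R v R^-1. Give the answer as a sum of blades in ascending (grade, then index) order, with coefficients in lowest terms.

~R = -6 - 5 e_{12}, and R ~R = 61, so R^-1 = ~R / (61).
R v = \frac{11}{2} e_{1} - \frac{63}{4} e_{2}
Answer: -\frac{447}{244} e_{1} + \frac{67}{61} e_{2}


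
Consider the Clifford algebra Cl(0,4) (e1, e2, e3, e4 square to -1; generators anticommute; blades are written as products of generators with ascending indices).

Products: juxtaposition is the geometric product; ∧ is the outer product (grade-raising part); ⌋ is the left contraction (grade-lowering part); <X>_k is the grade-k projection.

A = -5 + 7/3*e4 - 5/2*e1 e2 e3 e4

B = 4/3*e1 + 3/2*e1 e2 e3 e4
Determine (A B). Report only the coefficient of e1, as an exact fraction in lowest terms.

step 1: -15/4 - 20/3*e1 - 28/9*e1 e4 + 7/2*e1 e2 e3 - 10/3*e2 e3 e4 - 15/2*e1 e2 e3 e4
Answer: -20/3


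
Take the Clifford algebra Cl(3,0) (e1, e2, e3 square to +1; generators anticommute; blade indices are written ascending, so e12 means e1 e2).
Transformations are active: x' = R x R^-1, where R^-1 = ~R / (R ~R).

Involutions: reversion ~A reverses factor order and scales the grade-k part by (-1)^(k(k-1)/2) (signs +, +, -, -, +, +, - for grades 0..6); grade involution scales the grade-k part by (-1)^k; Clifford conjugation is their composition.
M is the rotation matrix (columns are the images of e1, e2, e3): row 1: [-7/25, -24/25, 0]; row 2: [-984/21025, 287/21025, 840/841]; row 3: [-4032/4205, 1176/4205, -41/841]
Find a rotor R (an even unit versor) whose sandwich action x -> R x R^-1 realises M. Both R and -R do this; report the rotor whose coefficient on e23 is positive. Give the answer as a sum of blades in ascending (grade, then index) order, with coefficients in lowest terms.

Method: write R = a + b12*e12 + b13*e13 + b23*e23 with a^2 + b12^2 + b13^2 + b23^2 = 1 (so R^-1 = ~R). Expanding the columns R e_j ~R gives tr M = 4a^2 - 1 and, from the antisymmetric part, M21 - M12 = -4a*b12, M13 - M31 = 4a*b13, M32 - M23 = -4a*b23.
Here tr M = -265/841, so a^2 = (1 + tr M)/4 = 144/841 and a = ±12/29. Taking a = 12/29: M21 - M12 = 768/841, M13 - M31 = 4032/4205, M32 - M23 = -3024/4205, giving b12 = -16/29, b13 = 84/145, b23 = 63/145, i.e. R = 12/29 - 16/29*e12 + 84/145*e13 + 63/145*e23.
Its e23 coefficient is already positive.
Answer: 12/29 - 16/29*e12 + 84/145*e13 + 63/145*e23. Key observation: the double cover Spin(3) -> SO(3) sends R and -R to the same matrix (trace -265/841 here), so the stated sign of the e23 coefficient is what selects one sheet.


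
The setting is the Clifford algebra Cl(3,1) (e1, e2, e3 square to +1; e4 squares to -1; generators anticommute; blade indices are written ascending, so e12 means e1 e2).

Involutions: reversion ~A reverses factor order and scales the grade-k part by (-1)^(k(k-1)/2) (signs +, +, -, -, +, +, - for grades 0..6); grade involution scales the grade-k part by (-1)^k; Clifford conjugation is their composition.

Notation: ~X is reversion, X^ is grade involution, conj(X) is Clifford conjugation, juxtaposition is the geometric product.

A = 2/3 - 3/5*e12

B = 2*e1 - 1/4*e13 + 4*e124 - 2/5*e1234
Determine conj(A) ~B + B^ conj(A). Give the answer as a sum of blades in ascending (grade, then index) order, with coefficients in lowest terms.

first term: 4/3*e1 - 6/5*e2 + 12/5*e4 + 1/6*e13 - 3/20*e23 + 6/25*e34 - 8/3*e124 - 4/15*e1234
second term: -4/3*e1 - 6/5*e2 + 12/5*e4 - 1/6*e13 - 3/20*e23 + 6/25*e34 - 8/3*e124 - 4/15*e1234
Answer: -12/5*e2 + 24/5*e4 - 3/10*e23 + 12/25*e34 - 16/3*e124 - 8/15*e1234


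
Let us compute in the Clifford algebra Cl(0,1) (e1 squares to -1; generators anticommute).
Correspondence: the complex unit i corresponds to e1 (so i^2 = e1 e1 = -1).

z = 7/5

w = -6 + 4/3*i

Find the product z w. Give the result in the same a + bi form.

In blades: z = 7/5, w = -6 + 4/3*e1.
Distribute z over w term by term (generator squares from the signature, products reordered to ascending indices): (7/5)*w = -42/5 + 28/15*e1.
Sum: -42/5 + 28/15*e1; translating back through the correspondence:
Answer: -42/5 + 28/15*i


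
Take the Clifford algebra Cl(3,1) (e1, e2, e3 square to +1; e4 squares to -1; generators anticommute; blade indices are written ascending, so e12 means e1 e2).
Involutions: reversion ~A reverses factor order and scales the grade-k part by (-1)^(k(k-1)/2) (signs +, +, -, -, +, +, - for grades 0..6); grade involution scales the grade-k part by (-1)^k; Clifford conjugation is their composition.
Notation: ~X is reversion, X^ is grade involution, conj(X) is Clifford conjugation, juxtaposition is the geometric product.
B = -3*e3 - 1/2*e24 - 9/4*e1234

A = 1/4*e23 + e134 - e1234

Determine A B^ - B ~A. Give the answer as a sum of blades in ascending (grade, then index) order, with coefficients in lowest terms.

first term: -9/4 - 3/2*e2 - 1/2*e13 - 39/16*e14 + 1/8*e34 + 1/2*e123 + 3*e124
second term: -9/4 - 3*e2 - 1/2*e13 - 57/16*e14 + 1/8*e34 + 1/2*e123 + 3*e124
Answer: 3/2*e2 + 9/8*e14


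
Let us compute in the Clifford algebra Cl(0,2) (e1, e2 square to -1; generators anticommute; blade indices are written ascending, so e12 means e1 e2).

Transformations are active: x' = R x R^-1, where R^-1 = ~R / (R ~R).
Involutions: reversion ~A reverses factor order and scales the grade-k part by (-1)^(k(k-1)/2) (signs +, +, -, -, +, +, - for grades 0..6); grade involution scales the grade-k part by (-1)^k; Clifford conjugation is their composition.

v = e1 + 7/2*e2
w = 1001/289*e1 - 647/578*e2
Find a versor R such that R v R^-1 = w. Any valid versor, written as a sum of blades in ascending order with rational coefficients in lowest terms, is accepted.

R = v + w = 1290/289*e1 + 688/289*e2 works: the equal norms (-53/4) guarantee its sandwich swaps v into w.
Answer: 1290/289*e1 + 688/289*e2


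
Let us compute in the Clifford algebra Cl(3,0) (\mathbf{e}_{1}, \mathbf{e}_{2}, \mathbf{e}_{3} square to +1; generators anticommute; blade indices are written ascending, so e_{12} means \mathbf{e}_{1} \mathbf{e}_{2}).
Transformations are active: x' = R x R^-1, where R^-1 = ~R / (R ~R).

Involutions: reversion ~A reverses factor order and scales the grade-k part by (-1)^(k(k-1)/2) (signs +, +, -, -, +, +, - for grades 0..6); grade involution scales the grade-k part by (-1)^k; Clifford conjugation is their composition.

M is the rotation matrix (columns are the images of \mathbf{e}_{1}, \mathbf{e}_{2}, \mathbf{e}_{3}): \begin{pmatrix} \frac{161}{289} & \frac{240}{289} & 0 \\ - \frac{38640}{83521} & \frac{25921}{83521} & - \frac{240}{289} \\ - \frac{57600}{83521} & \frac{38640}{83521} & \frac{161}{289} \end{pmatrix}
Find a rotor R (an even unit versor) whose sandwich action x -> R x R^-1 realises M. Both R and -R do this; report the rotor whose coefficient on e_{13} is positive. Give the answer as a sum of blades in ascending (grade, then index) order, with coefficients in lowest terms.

Method: write R = a + b12*e_{12} + b13*e_{13} + b23*e_{23} with a^2 + b12^2 + b13^2 + b23^2 = 1 (so R^-1 = ~R). Expanding the columns R e_j ~R gives tr M = 4a^2 - 1 and, from the antisymmetric part, M21 - M12 = -4a*b12, M13 - M31 = 4a*b13, M32 - M23 = -4a*b23.
Here tr M = \frac{118979}{83521}, so a^2 = (1 + tr M)/4 = \frac{50625}{83521} and a = ±\frac{225}{289}. Taking a = \frac{225}{289}: M21 - M12 = -\frac{108000}{83521}, M13 - M31 = \frac{57600}{83521}, M32 - M23 = \frac{108000}{83521}, giving b12 = \frac{120}{289}, b13 = \frac{64}{289}, b23 = -\frac{120}{289}, i.e. R = \frac{225}{289} + \frac{120}{289} e_{12} + \frac{64}{289} e_{13} - \frac{120}{289} e_{23}.
Its e_{13} coefficient is already positive.
Answer: \frac{225}{289} + \frac{120}{289} e_{12} + \frac{64}{289} e_{13} - \frac{120}{289} e_{23}. Note: both R and -R realise this M (trace \frac{118979}{83521}); the covering map identifies them, and the e_{13}-coefficient sign is the tie-breaker.
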